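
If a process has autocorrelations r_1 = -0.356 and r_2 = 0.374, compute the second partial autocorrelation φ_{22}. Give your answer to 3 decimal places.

φ_{22} = (r_2 − r_1²) / (1 − r_1²)
r_1² = (-0.356)² = 0.126736
Numerator = 0.374 − 0.1267 = 0.2473; denominator = 1 − 0.1267 = 0.8733
φ_{22} = 0.2473 / 0.8733 = 0.283

0.283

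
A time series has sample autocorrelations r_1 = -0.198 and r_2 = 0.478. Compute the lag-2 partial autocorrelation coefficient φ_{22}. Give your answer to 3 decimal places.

φ_{22} = (r_2 − r_1²) / (1 − r_1²)
r_1² = (-0.198)² = 0.039204
Numerator = 0.478 − 0.0392 = 0.4388; denominator = 1 − 0.0392 = 0.9608
φ_{22} = 0.4388 / 0.9608 = 0.457

0.457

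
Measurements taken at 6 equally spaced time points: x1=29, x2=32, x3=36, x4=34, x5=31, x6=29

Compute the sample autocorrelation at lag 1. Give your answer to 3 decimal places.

0.253

Mean x̄ = (29 + 32 + 36 + 34 + 31 + 29)/6 = 31.8333
Deviations from mean: -2.8333, 0.1667, 4.1667, 2.1667, -0.8333, -2.8333
Numerator Σ_{t=1}^{5}(x_t−x̄)(x_{t+1}−x̄) = 9.8056
Denominator Σ(x_t−x̄)² = 38.8333
r_1 = 9.8056 / 38.8333 = 0.253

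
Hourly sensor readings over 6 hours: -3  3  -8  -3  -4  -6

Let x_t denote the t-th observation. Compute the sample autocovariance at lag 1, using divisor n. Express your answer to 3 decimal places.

-4.542

Mean x̄ = (-3 + 3 − 8 − 3 − 4 − 6)/6 = -3.5000
Σ_{t=1}^{5}(x_t−x̄)(x_{t+1}−x̄) = -27.2500
γ_1 = -27.2500 / 6 = -4.542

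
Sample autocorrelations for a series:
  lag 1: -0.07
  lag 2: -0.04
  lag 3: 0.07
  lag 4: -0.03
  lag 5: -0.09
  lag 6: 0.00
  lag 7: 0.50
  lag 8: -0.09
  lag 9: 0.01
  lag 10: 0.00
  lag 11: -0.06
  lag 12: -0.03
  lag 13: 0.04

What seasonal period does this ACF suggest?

The largest autocorrelation is r_7 = 0.50; the remaining lags stay at or below 0.07.
The dominant spike at lag 7 indicates a seasonal period of 7.

7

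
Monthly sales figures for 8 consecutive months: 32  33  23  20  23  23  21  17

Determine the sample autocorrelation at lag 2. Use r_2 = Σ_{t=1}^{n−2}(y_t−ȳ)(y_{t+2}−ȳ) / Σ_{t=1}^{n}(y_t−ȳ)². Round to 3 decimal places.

Mean ȳ = (32 + 33 + 23 + 20 + 23 + 23 + 21 + 17)/8 = 24.0000
Deviations from mean: 8.0000, 9.0000, -1.0000, -4.0000, -1.0000, -1.0000, -3.0000, -7.0000
Σ(y_t−ȳ)(y_{t+2}−ȳ) = (-8.0000) + (-36.0000) + (1.0000) + (4.0000) + (3.0000) + (7.0000) = -29.0000
Denominator Σ(y_t−ȳ)² = 222.0000
r_2 = -29.0000 / 222.0000 = -0.131

-0.131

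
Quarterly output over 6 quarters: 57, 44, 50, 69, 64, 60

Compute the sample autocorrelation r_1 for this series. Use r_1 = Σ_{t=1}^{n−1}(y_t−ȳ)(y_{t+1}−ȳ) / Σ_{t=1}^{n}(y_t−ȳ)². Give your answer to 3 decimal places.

0.268

Mean ȳ = (57 + 44 + 50 + 69 + 64 + 60)/6 = 57.3333
Deviations from mean: -0.3333, -13.3333, -7.3333, 11.6667, 6.6667, 2.6667
Numerator Σ_{t=1}^{5}(y_t−ȳ)(y_{t+1}−ȳ) = 112.2222
Denominator Σ(y_t−ȳ)² = 419.3333
r_1 = 112.2222 / 419.3333 = 0.268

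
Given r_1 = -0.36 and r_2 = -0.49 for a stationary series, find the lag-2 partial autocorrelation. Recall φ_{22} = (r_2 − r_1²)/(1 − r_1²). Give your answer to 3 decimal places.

-0.712

φ_{22} = (r_2 − r_1²) / (1 − r_1²)
r_1² = (-0.36)² = 0.1296
Numerator = -0.49 − 0.1296 = -0.6196; denominator = 1 − 0.1296 = 0.8704
φ_{22} = -0.6196 / 0.8704 = -0.712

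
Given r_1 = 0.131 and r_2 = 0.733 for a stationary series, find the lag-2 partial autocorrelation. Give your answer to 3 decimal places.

0.728

φ_{22} = (r_2 − r_1²) / (1 − r_1²)
r_1² = (0.131)² = 0.017161
Numerator = 0.733 − 0.0172 = 0.7158; denominator = 1 − 0.0172 = 0.9828
φ_{22} = 0.7158 / 0.9828 = 0.728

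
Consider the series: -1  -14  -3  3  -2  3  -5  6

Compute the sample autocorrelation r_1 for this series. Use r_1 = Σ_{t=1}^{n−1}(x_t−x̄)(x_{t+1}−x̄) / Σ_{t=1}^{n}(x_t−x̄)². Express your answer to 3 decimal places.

-0.156

Mean x̄ = (-1 − 14 − 3 + 3 − 2 + 3 − 5 + 6)/8 = -1.6250
Σ(x_t−x̄)(x_{t+1}−x̄) = (-7.7344) + (17.0156) + (-6.3594) + (-1.7344) + (-1.7344) + (-15.6094) + (-25.7344) = -41.8906
Denominator Σ(x_t−x̄)² = 267.8750
r_1 = -41.8906 / 267.8750 = -0.156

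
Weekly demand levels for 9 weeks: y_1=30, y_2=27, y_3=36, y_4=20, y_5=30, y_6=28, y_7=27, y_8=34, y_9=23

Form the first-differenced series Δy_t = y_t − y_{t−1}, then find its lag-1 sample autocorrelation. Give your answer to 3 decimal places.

First differences Δy: -3, 9, -16, 10, -2, -1, 7, -11
Mean of differences = -0.8750
Numerator Σ(Δy_t−Δȳ)(Δy_{t+1}−Δȳ) = -427.6406
Denominator Σ(Δy_t−Δȳ)² = 614.8750
r_1(Δy) = -427.6406 / 614.8750 = -0.695

-0.695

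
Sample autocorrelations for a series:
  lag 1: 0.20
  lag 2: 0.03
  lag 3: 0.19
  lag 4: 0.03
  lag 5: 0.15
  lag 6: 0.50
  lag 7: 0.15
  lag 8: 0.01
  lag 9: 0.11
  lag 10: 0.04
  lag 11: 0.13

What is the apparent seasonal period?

6

The largest autocorrelation is r_6 = 0.50; the remaining lags stay at or below 0.20. The elevated value at lag 1 (0.20), dropping to 0.03 at lag 2, reflects decaying short-term dependence rather than seasonality.
The dominant spike at lag 6 indicates a seasonal period of 6.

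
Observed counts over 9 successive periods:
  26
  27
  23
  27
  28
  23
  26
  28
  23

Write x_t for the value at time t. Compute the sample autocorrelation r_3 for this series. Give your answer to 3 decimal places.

0.657

Mean x̄ = (26 + 27 + 23 + 27 + 28 + 23 + 26 + 28 + 23)/9 = 25.6667
Σ(x_t−x̄)(x_{t+3}−x̄) = (0.4444) + (3.1111) + (7.1111) + (0.4444) + (5.4444) + (7.1111) = 23.6667
Denominator Σ(x_t−x̄)² = 36.0000
r_3 = 23.6667 / 36.0000 = 0.657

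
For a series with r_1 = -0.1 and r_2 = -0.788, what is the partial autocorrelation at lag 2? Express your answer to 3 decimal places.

φ_{22} = (r_2 − r_1²) / (1 − r_1²)
r_1² = (-0.1)² = 0.01
Numerator = -0.788 − 0.0100 = -0.7980; denominator = 1 − 0.0100 = 0.9900
φ_{22} = -0.7980 / 0.9900 = -0.806

-0.806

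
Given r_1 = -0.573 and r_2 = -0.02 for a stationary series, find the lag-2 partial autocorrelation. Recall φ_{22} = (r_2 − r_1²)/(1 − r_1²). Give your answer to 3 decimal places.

-0.519

φ_{22} = (r_2 − r_1²) / (1 − r_1²)
r_1² = (-0.573)² = 0.328329
Numerator = -0.02 − 0.3283 = -0.3483; denominator = 1 − 0.3283 = 0.6717
φ_{22} = -0.3483 / 0.6717 = -0.519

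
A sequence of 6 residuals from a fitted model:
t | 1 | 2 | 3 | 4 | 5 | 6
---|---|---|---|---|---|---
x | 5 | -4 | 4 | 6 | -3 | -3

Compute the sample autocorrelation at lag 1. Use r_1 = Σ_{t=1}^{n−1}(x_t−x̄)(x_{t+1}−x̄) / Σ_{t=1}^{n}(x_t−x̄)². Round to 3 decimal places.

-0.226

Mean x̄ = (5 − 4 + 4 + 6 − 3 − 3)/6 = 0.8333
Deviations from mean: 4.1667, -4.8333, 3.1667, 5.1667, -3.8333, -3.8333
Σ(x_t−x̄)(x_{t+1}−x̄) = (-20.1389) + (-15.3056) + (16.3611) + (-19.8056) + (14.6944) = -24.1944
Denominator Σ(x_t−x̄)² = 106.8333
r_1 = -24.1944 / 106.8333 = -0.226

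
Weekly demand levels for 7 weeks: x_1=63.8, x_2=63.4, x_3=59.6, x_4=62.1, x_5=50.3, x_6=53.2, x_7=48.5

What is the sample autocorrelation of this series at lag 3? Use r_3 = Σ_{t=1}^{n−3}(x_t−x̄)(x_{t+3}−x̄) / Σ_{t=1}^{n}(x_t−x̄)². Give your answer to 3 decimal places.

-0.251

Mean x̄ = (63.8 + 63.4 + 59.6 + 62.1 + 50.3 + 53.2 + 48.5)/7 = 57.2714
Deviations from mean: 6.5286, 6.1286, 2.3286, 4.8286, -6.9714, -4.0714, -8.7714
Numerator Σ_{t=1}^{4}(x_t−x̄)(x_{t+3}−x̄) = -63.0353
Denominator Σ(x_t−x̄)² = 251.0343
r_3 = -63.0353 / 251.0343 = -0.251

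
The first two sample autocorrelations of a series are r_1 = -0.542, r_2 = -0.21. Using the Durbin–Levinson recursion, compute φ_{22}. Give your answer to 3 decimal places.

-0.713

φ_{22} = (r_2 − r_1²) / (1 − r_1²)
r_1² = (-0.542)² = 0.293764
Numerator = -0.21 − 0.2938 = -0.5038; denominator = 1 − 0.2938 = 0.7062
φ_{22} = -0.5038 / 0.7062 = -0.713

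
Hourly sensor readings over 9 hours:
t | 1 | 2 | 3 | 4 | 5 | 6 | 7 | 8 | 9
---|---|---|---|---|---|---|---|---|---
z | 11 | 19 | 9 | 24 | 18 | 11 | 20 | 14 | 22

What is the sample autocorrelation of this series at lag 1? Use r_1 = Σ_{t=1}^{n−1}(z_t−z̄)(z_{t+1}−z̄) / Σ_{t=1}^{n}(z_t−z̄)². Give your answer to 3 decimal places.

-0.554

Mean z̄ = (11 + 19 + 9 + 24 + 18 + 11 + 20 + 14 + 22)/9 = 16.4444
Numerator Σ_{t=1}^{8}(z_t−z̄)(z_{t+1}−z̄) = -127.5309
Denominator Σ(z_t−z̄)² = 230.2222
r_1 = -127.5309 / 230.2222 = -0.554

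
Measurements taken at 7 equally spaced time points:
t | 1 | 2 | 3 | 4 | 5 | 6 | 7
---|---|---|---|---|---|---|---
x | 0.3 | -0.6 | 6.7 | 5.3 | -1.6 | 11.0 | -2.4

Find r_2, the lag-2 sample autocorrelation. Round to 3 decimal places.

Mean x̄ = (0.3 − 0.6 + 6.7 + 5.3 − 1.6 + 11.0 − 2.4)/7 = 2.6714
Deviations from mean: -2.3714, -3.2714, 4.0286, 2.6286, -4.2714, 8.3286, -5.0714
Numerator Σ_{t=1}^{5}(x_t−x̄)(x_{t+2}−x̄) = 8.1941
Denominator Σ(x_t−x̄)² = 152.7943
r_2 = 8.1941 / 152.7943 = 0.054

0.054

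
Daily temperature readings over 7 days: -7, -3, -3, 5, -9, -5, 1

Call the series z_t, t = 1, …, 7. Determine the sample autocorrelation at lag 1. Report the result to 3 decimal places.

-0.324

Mean z̄ = (-7 − 3 − 3 + 5 − 9 − 5 + 1)/7 = -3.0000
Σ(z_t−z̄)(z_{t+1}−z̄) = (0.0000) + (0.0000) + (0.0000) + (-48.0000) + (12.0000) + (-8.0000) = -44.0000
Denominator Σ(z_t−z̄)² = 136.0000
r_1 = -44.0000 / 136.0000 = -0.324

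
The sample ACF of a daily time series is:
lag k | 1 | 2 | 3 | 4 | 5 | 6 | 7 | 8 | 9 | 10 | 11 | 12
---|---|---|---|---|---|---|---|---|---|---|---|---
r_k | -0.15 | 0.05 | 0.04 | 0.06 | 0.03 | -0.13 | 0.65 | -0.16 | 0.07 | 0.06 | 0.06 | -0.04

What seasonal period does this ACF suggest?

7

The largest autocorrelation is r_7 = 0.65; the remaining lags stay at or below 0.07.
The dominant spike at lag 7 indicates a seasonal period of 7.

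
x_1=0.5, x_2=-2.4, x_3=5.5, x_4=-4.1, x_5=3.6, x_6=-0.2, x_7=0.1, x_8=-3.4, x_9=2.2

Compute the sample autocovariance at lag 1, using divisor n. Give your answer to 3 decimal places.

Mean x̄ = (0.5 − 2.4 + 5.5 − 4.1 + 3.6 − 0.2 + 0.1 − 3.4 + 2.2)/9 = 0.2000
Σ_{t=1}^{8}(x_t−x̄)(x_{t+1}−x̄) = -60.1300
γ_1 = -60.1300 / 9 = -6.681

-6.681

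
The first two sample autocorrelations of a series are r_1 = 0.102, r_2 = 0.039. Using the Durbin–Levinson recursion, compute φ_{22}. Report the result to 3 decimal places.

0.029

φ_{22} = (r_2 − r_1²) / (1 − r_1²)
r_1² = (0.102)² = 0.010404
Numerator = 0.039 − 0.0104 = 0.0286; denominator = 1 − 0.0104 = 0.9896
φ_{22} = 0.0286 / 0.9896 = 0.029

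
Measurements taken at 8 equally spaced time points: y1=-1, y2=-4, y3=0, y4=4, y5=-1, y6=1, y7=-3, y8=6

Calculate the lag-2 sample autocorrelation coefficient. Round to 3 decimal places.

Mean ȳ = (-1 − 4 + 0 + 4 − 1 + 1 − 3 + 6)/8 = 0.2500
Deviations from mean: -1.2500, -4.2500, -0.2500, 3.7500, -1.2500, 0.7500, -3.2500, 5.7500
Numerator Σ_{t=1}^{6}(y_t−ȳ)(y_{t+2}−ȳ) = -4.1250
Denominator Σ(y_t−ȳ)² = 79.5000
r_2 = -4.1250 / 79.5000 = -0.052

-0.052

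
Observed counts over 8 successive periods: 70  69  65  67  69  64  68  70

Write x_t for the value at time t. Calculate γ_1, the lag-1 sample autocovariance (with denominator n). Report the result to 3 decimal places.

-0.570

Mean x̄ = (70 + 69 + 65 + 67 + 69 + 64 + 68 + 70)/8 = 67.7500
Deviations: 2.2500, 1.2500, -2.7500, -0.7500, 1.2500, -3.7500, 0.2500, 2.2500
Σ_{t=1}^{7}(x_t−x̄)(x_{t+1}−x̄) = -4.5625
γ_1 = -4.5625 / 8 = -0.570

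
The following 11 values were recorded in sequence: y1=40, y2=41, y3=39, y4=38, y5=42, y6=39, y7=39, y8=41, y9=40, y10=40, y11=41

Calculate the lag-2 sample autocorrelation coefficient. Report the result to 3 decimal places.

Mean ȳ = (40 + 41 + 39 + 38 + 42 + 39 + 39 + 41 + 40 + 40 + 41)/11 = 40.0000
Numerator Σ_{t=1}^{9}(y_t−ȳ)(y_{t+2}−ȳ) = -5.0000
Denominator Σ(y_t−ȳ)² = 14.0000
r_2 = -5.0000 / 14.0000 = -0.357

-0.357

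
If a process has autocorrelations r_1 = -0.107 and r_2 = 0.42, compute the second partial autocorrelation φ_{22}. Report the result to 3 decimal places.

φ_{22} = (r_2 − r_1²) / (1 − r_1²)
r_1² = (-0.107)² = 0.011449
Numerator = 0.42 − 0.0114 = 0.4086; denominator = 1 − 0.0114 = 0.9886
φ_{22} = 0.4086 / 0.9886 = 0.413

0.413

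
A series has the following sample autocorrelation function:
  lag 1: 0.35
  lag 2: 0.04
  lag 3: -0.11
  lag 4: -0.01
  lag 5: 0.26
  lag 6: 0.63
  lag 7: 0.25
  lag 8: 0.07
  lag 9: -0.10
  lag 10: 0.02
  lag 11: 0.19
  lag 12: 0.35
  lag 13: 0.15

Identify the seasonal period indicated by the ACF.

The largest autocorrelation is r_6 = 0.63; the remaining lags stay at or below 0.35. The elevated value at lag 1 (0.35), dropping to 0.04 at lag 2, reflects decaying short-term dependence rather than seasonality.
The dominant spike at lag 6 indicates a seasonal period of 6.

6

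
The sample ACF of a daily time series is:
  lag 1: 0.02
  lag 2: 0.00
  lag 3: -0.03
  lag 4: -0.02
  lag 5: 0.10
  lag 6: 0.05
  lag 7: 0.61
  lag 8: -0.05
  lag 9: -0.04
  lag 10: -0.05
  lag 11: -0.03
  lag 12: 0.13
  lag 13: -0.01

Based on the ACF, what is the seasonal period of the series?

The largest autocorrelation is r_7 = 0.61; the remaining lags stay at or below 0.13.
The dominant spike at lag 7 indicates a seasonal period of 7.

7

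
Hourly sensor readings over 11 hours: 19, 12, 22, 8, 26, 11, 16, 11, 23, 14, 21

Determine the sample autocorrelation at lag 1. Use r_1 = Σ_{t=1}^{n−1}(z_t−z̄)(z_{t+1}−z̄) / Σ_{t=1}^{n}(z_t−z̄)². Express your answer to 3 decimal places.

Mean z̄ = (19 + 12 + 22 + 8 + 26 + 11 + 16 + 11 + 23 + 14 + 21)/11 = 16.6364
Numerator Σ_{t=1}^{10}(z_t−z̄)(z_{t+1}−z̄) = -272.7686
Denominator Σ(z_t−z̄)² = 348.5455
r_1 = -272.7686 / 348.5455 = -0.783

-0.783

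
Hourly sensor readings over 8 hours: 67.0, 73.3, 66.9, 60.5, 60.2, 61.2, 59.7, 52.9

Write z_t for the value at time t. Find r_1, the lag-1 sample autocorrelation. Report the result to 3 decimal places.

0.464

Mean z̄ = (67.0 + 73.3 + 66.9 + 60.5 + 60.2 + 61.2 + 59.7 + 52.9)/8 = 62.7125
Deviations from mean: 4.2875, 10.5875, 4.1875, -2.2125, -2.5125, -1.5125, -3.0125, -9.8125
Numerator Σ_{t=1}^{7}(z_t−z̄)(z_{t+1}−z̄) = 123.9398
Denominator Σ(z_t−z̄)² = 266.8688
r_1 = 123.9398 / 266.8688 = 0.464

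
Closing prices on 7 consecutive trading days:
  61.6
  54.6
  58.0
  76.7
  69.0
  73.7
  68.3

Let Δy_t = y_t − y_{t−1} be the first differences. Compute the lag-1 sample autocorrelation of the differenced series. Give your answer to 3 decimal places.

-0.367

First differences Δy: -7.0, 3.4, 18.7, -7.7, 4.7, -5.4
Mean of differences = 1.1167
Numerator Σ(Δy_t−Δȳ)(Δy_{t+1}−Δȳ) = -188.3553
Denominator Σ(Δy_t−Δȳ)² = 513.3083
r_1(Δy) = -188.3553 / 513.3083 = -0.367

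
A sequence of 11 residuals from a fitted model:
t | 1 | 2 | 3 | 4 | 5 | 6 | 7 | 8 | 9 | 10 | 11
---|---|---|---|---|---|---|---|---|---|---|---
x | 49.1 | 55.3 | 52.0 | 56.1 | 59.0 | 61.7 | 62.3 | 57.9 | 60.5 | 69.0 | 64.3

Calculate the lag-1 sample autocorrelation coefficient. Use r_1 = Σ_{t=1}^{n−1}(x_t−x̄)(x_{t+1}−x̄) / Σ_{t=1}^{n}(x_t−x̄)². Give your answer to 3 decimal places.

0.486

Mean x̄ = (49.1 + 55.3 + 52.0 + 56.1 + 59.0 + 61.7 + 62.3 + 57.9 + 60.5 + 69.0 + 64.3)/11 = 58.8364
Numerator Σ_{t=1}^{10}(x_t−x̄)(x_{t+1}−x̄) = 154.8914
Denominator Σ(x_t−x̄)² = 318.5455
r_1 = 154.8914 / 318.5455 = 0.486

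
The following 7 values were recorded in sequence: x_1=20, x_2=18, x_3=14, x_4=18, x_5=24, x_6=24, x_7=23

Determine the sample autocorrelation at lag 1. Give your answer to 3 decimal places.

0.522

Mean x̄ = (20 + 18 + 14 + 18 + 24 + 24 + 23)/7 = 20.1429
Σ(x_t−x̄)(x_{t+1}−x̄) = (0.3061) + (13.1633) + (13.1633) + (-8.2653) + (14.8776) + (11.0204) = 44.2653
Denominator Σ(x_t−x̄)² = 84.8571
r_1 = 44.2653 / 84.8571 = 0.522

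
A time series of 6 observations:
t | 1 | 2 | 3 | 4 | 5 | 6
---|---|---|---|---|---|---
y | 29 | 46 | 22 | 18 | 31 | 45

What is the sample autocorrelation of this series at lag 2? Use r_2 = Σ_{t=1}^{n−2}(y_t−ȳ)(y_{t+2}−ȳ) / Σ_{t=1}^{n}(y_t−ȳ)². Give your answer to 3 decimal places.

-0.510

Mean ȳ = (29 + 46 + 22 + 18 + 31 + 45)/6 = 31.8333
Deviations from mean: -2.8333, 14.1667, -9.8333, -13.8333, -0.8333, 13.1667
Σ(y_t−ȳ)(y_{t+2}−ȳ) = (27.8611) + (-195.9722) + (8.1944) + (-182.1389) = -342.0556
Denominator Σ(y_t−ȳ)² = 670.8333
r_2 = -342.0556 / 670.8333 = -0.510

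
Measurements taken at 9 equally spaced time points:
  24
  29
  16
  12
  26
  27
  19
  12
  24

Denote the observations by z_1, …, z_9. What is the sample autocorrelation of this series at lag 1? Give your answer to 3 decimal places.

-0.021

Mean z̄ = (24 + 29 + 16 + 12 + 26 + 27 + 19 + 12 + 24)/9 = 21.0000
Numerator Σ_{t=1}^{8}(z_t−z̄)(z_{t+1}−z̄) = -7.0000
Denominator Σ(z_t−z̄)² = 334.0000
r_1 = -7.0000 / 334.0000 = -0.021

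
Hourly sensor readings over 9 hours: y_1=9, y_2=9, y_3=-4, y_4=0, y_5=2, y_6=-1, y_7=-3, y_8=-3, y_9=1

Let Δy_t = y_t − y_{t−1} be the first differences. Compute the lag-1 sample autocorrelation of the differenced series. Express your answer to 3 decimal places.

First differences Δy: 0, -13, 4, 2, -3, -2, 0, 4
Mean of differences = -1.0000
Numerator Σ(Δy_t−Δȳ)(Δy_{t+1}−Δȳ) = -57.0000
Denominator Σ(Δy_t−Δȳ)² = 210.0000
r_1(Δy) = -57.0000 / 210.0000 = -0.271

-0.271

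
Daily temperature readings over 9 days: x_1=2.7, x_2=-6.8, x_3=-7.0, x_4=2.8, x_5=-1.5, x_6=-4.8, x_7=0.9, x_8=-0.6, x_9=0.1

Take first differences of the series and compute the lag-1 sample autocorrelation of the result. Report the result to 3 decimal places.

First differences Δx: -9.5, -0.2, 9.8, -4.3, -3.3, 5.7, -1.5, 0.7
Mean of differences = -0.3250
Numerator Σ(Δx_t−Δx̄)(Δx_{t+1}−Δx̄) = -54.5106
Denominator Σ(Δx_t−Δx̄)² = 250.0950
r_1(Δx) = -54.5106 / 250.0950 = -0.218

-0.218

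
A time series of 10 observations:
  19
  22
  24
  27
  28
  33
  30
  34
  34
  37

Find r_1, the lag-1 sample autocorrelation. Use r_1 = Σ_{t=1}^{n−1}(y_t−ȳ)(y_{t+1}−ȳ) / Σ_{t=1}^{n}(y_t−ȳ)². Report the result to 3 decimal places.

Mean ȳ = (19 + 22 + 24 + 27 + 28 + 33 + 30 + 34 + 34 + 37)/10 = 28.8000
Numerator Σ_{t=1}^{9}(y_t−ȳ)(y_{t+1}−ȳ) = 186.9600
Denominator Σ(y_t−ȳ)² = 309.6000
r_1 = 186.9600 / 309.6000 = 0.604

0.604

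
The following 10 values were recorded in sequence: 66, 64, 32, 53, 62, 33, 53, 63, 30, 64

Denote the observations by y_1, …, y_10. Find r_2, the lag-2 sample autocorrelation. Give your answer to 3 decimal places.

Mean ȳ = (66 + 64 + 32 + 53 + 62 + 33 + 53 + 63 + 30 + 64)/10 = 52.0000
Numerator Σ_{t=1}^{8}(y_t−ȳ)(y_{t+2}−ȳ) = -576.0000
Denominator Σ(y_t−ȳ)² = 1952.0000
r_2 = -576.0000 / 1952.0000 = -0.295

-0.295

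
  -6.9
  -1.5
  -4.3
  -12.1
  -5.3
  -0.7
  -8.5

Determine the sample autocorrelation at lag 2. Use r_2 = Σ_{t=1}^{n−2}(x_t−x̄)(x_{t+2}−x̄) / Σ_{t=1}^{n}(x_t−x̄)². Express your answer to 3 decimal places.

Mean x̄ = (-6.9 − 1.5 − 4.3 − 12.1 − 5.3 − 0.7 − 8.5)/7 = -5.6143
Deviations from mean: -1.2857, 4.1143, 1.3143, -6.4857, 0.3143, 4.9143, -2.8857
Numerator Σ_{t=1}^{5}(x_t−x̄)(x_{t+2}−x̄) = -60.7404
Denominator Σ(x_t−x̄)² = 94.9486
r_2 = -60.7404 / 94.9486 = -0.640

-0.640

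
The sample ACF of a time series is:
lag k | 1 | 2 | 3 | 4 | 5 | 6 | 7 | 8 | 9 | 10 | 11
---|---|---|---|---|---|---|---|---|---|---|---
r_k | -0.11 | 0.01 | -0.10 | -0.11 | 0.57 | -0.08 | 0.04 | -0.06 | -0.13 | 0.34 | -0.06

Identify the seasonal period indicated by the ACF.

The largest autocorrelation is r_5 = 0.57, with a weaker echo at lag 10 (0.34); the remaining lags stay at or below 0.04.
The dominant spike at lag 5 indicates a seasonal period of 5.

5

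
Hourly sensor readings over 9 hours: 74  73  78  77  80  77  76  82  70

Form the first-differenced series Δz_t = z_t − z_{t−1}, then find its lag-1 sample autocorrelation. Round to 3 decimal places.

-0.414

First differences Δz: -1, 5, -1, 3, -3, -1, 6, -12
Mean of differences = -0.5000
Numerator Σ(Δz_t−Δz̄)(Δz_{t+1}−Δz̄) = -92.7500
Denominator Σ(Δz_t−Δz̄)² = 224.0000
r_1(Δz) = -92.7500 / 224.0000 = -0.414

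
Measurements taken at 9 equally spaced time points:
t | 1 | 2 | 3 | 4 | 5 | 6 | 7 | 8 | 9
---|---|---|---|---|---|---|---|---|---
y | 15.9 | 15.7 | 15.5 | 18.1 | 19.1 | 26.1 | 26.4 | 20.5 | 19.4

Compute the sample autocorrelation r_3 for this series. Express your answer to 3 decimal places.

-0.227

Mean ȳ = (15.9 + 15.7 + 15.5 + 18.1 + 19.1 + 26.1 + 26.4 + 20.5 + 19.4)/9 = 19.6333
Numerator Σ_{t=1}^{6}(y_t−ȳ)(y_{t+3}−ȳ) = -31.2533
Denominator Σ(y_t−ȳ)² = 137.5400
r_3 = -31.2533 / 137.5400 = -0.227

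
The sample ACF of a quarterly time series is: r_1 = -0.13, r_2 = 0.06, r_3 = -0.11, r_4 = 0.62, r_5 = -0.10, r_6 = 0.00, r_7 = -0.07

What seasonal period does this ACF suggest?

4

The largest autocorrelation is r_4 = 0.62; the remaining lags stay at or below 0.06.
The dominant spike at lag 4 indicates a seasonal period of 4.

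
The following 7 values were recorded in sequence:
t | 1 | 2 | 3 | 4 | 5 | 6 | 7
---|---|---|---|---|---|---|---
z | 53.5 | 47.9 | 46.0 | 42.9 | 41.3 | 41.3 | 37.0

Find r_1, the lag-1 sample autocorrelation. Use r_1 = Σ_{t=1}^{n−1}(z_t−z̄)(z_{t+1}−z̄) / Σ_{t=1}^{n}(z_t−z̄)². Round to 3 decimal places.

0.414

Mean z̄ = (53.5 + 47.9 + 46.0 + 42.9 + 41.3 + 41.3 + 37.0)/7 = 44.2714
Deviations from mean: 9.2286, 3.6286, 1.7286, -1.3714, -2.9714, -2.9714, -7.2714
Σ(z_t−z̄)(z_{t+1}−z̄) = (33.4865) + (6.2722) + (-2.3706) + (4.0751) + (8.8294) + (21.6065) = 71.8992
Denominator Σ(z_t−z̄)² = 173.7343
r_1 = 71.8992 / 173.7343 = 0.414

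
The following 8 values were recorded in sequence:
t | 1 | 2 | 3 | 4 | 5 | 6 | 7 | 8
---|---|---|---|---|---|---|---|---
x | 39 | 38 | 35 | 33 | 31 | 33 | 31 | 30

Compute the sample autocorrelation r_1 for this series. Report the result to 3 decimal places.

0.557

Mean x̄ = (39 + 38 + 35 + 33 + 31 + 33 + 31 + 30)/8 = 33.7500
Deviations from mean: 5.2500, 4.2500, 1.2500, -0.7500, -2.7500, -0.7500, -2.7500, -3.7500
Σ(x_t−x̄)(x_{t+1}−x̄) = (22.3125) + (5.3125) + (-0.9375) + (2.0625) + (2.0625) + (2.0625) + (10.3125) = 43.1875
Denominator Σ(x_t−x̄)² = 77.5000
r_1 = 43.1875 / 77.5000 = 0.557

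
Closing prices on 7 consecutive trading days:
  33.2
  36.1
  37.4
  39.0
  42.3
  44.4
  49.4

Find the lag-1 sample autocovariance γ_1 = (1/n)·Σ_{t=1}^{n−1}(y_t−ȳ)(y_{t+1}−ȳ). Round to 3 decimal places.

12.654

Mean ȳ = (33.2 + 36.1 + 37.4 + 39.0 + 42.3 + 44.4 + 49.4)/7 = 40.2571
Deviations: -7.0571, -4.1571, -2.8571, -1.2571, 2.0429, 4.1429, 9.1429
Σ_{t=1}^{6}(y_t−ȳ)(y_{t+1}−ȳ) = 88.5796
γ_1 = 88.5796 / 7 = 12.654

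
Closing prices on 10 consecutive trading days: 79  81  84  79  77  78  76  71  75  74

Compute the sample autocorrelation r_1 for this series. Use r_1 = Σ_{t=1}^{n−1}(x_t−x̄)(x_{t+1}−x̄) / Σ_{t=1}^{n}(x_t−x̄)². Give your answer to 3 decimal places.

0.579

Mean x̄ = (79 + 81 + 84 + 79 + 77 + 78 + 76 + 71 + 75 + 74)/10 = 77.4000
Numerator Σ_{t=1}^{9}(x_t−x̄)(x_{t+1}−x̄) = 70.8400
Denominator Σ(x_t−x̄)² = 122.4000
r_1 = 70.8400 / 122.4000 = 0.579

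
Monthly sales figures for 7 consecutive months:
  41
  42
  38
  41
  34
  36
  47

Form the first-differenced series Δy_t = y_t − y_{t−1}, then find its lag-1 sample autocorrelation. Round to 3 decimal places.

First differences Δy: 1, -4, 3, -7, 2, 11
Mean of differences = 1.0000
Numerator Σ(Δy_t−Δȳ)(Δy_{t+1}−Δȳ) = -24.0000
Denominator Σ(Δy_t−Δȳ)² = 194.0000
r_1(Δy) = -24.0000 / 194.0000 = -0.124

-0.124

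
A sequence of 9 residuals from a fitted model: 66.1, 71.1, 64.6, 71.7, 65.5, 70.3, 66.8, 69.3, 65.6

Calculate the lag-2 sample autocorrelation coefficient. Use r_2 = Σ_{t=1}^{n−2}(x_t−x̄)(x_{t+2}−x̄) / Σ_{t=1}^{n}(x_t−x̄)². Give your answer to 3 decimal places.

Mean x̄ = (66.1 + 71.1 + 64.6 + 71.7 + 65.5 + 70.3 + 66.8 + 69.3 + 65.6)/9 = 67.8889
Σ(x_t−x̄)(x_{t+2}−x̄) = (5.8835) + (12.2379) + (7.8568) + (9.1890) + (2.6012) + (3.4023) + (2.4923) = 43.6631
Denominator Σ(x_t−x̄)² = 58.7889
r_2 = 43.6631 / 58.7889 = 0.743

0.743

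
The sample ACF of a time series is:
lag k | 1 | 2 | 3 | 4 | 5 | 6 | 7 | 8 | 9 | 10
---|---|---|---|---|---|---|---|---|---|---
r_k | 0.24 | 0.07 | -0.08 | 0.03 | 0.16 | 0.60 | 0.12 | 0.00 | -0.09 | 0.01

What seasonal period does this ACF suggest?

The largest autocorrelation is r_6 = 0.60; the remaining lags stay at or below 0.24. The elevated value at lag 1 (0.24), dropping to 0.07 at lag 2, reflects decaying short-term dependence rather than seasonality.
The dominant spike at lag 6 indicates a seasonal period of 6.

6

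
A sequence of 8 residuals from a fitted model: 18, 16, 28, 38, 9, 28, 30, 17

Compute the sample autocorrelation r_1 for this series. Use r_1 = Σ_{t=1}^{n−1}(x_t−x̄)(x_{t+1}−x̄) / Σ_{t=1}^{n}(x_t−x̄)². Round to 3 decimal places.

Mean x̄ = (18 + 16 + 28 + 38 + 9 + 28 + 30 + 17)/8 = 23.0000
Deviations from mean: -5.0000, -7.0000, 5.0000, 15.0000, -14.0000, 5.0000, 7.0000, -6.0000
Numerator Σ_{t=1}^{7}(x_t−x̄)(x_{t+1}−x̄) = -212.0000
Denominator Σ(x_t−x̄)² = 630.0000
r_1 = -212.0000 / 630.0000 = -0.337

-0.337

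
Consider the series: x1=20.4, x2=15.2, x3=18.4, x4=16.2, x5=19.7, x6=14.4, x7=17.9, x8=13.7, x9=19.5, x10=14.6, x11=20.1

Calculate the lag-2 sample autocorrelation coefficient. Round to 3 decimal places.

Mean x̄ = (20.4 + 15.2 + 18.4 + 16.2 + 19.7 + 14.4 + 17.9 + 13.7 + 19.5 + 14.6 + 20.1)/11 = 17.2818
Numerator Σ_{t=1}^{9}(x_t−x̄)(x_{t+2}−x̄) = 40.6057
Denominator Σ(x_t−x̄)² = 63.8964
r_2 = 40.6057 / 63.8964 = 0.635

0.635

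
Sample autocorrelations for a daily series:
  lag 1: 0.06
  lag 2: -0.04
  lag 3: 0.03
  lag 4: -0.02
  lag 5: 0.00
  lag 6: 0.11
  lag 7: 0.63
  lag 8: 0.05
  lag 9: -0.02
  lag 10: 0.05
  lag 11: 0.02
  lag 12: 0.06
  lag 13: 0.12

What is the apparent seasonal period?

The largest autocorrelation is r_7 = 0.63; the remaining lags stay at or below 0.12.
The dominant spike at lag 7 indicates a seasonal period of 7.

7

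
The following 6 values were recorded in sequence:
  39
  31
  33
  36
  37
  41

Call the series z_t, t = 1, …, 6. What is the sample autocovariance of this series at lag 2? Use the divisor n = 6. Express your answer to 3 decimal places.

Mean z̄ = (39 + 31 + 33 + 36 + 37 + 41)/6 = 36.1667
Σ_{t=1}^{4}(z_t−z̄)(z_{t+2}−z̄) = -11.5556
γ_2 = -11.5556 / 6 = -1.926

-1.926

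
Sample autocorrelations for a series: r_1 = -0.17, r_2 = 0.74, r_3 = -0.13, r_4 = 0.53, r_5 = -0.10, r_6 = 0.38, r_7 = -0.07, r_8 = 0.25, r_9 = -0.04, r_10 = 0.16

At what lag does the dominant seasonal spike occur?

2

The largest autocorrelation is r_2 = 0.74, with weaker echoes at lags 4 (0.53), 6 (0.38), 8 (0.25) and 10 (0.16); the remaining lags stay at or below -0.04.
The dominant spike at lag 2 indicates a seasonal period of 2.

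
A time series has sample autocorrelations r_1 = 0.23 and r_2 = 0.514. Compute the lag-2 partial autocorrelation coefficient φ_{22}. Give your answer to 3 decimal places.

φ_{22} = (r_2 − r_1²) / (1 − r_1²)
r_1² = (0.23)² = 0.0529
Numerator = 0.514 − 0.0529 = 0.4611; denominator = 1 − 0.0529 = 0.9471
φ_{22} = 0.4611 / 0.9471 = 0.487

0.487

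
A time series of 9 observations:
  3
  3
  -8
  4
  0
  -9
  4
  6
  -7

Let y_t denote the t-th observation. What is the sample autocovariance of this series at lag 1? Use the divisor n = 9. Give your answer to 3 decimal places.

-11.244

Mean ȳ = (3 + 3 − 8 + 4 + 0 − 9 + 4 + 6 − 7)/9 = -0.4444
Σ_{t=1}^{8}(y_t−ȳ)(y_{t+1}−ȳ) = -101.1975
γ_1 = -101.1975 / 9 = -11.244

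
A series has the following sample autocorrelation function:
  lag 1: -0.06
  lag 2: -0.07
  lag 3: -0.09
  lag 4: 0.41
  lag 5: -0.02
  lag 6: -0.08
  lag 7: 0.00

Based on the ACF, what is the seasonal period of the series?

4

The largest autocorrelation is r_4 = 0.41; the remaining lags stay at or below 0.00.
The dominant spike at lag 4 indicates a seasonal period of 4.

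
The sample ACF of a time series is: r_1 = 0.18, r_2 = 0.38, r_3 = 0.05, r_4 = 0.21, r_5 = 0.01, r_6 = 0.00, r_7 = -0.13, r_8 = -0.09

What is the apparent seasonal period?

2

The largest autocorrelation is r_2 = 0.38, with a weaker echo at lag 4 (0.21); the remaining lags stay at or below 0.18.
The dominant spike at lag 2 indicates a seasonal period of 2.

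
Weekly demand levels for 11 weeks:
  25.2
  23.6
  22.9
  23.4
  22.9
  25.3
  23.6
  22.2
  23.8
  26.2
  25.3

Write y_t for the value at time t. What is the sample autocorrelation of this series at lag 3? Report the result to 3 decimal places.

Mean ȳ = (25.2 + 23.6 + 22.9 + 23.4 + 22.9 + 25.3 + 23.6 + 22.2 + 23.8 + 26.2 + 25.3)/11 = 24.0364
Numerator Σ_{t=1}^{8}(y_t−ȳ)(y_{t+3}−ȳ) = -2.8794
Denominator Σ(y_t−ȳ)² = 16.0255
r_3 = -2.8794 / 16.0255 = -0.180

-0.180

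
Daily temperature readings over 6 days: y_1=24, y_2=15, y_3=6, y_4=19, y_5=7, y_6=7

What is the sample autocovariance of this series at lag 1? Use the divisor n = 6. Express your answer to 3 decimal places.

-5.667

Mean ȳ = (24 + 15 + 6 + 19 + 7 + 7)/6 = 13.0000
Deviations: 11.0000, 2.0000, -7.0000, 6.0000, -6.0000, -6.0000
Σ_{t=1}^{5}(y_t−ȳ)(y_{t+1}−ȳ) = -34.0000
γ_1 = -34.0000 / 6 = -5.667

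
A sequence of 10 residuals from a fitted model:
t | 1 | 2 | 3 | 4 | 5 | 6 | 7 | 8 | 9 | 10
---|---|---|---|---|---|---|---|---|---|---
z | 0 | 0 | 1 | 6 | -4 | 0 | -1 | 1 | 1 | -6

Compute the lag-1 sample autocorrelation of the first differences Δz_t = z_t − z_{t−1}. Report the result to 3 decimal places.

First differences Δz: 0, 1, 5, -10, 4, -1, 2, 0, -7
Mean of differences = -0.6667
Numerator Σ(Δz_t−Δz̄)(Δz_{t+1}−Δz̄) = -90.7778
Denominator Σ(Δz_t−Δz̄)² = 192.0000
r_1(Δz) = -90.7778 / 192.0000 = -0.473

-0.473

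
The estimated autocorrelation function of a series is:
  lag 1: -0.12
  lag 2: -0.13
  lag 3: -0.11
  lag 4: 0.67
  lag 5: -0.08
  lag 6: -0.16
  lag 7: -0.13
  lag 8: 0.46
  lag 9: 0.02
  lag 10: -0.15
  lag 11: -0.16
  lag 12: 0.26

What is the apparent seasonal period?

4

The largest autocorrelation is r_4 = 0.67, with weaker echoes at lags 8 (0.46) and 12 (0.26); the remaining lags stay at or below 0.02.
The dominant spike at lag 4 indicates a seasonal period of 4.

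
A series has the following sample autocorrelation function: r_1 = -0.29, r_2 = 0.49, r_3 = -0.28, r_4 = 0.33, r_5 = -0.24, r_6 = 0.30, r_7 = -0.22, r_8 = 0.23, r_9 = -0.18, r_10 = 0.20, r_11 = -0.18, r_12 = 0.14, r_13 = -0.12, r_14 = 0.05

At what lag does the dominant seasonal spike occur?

2

The largest autocorrelation is r_2 = 0.49, with weaker echoes at lags 4 (0.33), 6 (0.30), 8 (0.23) and 10 (0.20); the remaining lags stay at or below 0.14.
The dominant spike at lag 2 indicates a seasonal period of 2.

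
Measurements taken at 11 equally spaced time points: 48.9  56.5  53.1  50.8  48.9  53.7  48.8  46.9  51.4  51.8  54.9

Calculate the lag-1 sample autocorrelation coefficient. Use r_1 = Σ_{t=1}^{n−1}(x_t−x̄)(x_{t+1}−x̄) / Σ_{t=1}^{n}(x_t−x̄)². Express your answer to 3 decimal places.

Mean x̄ = (48.9 + 56.5 + 53.1 + 50.8 + 48.9 + 53.7 + 48.8 + 46.9 + 51.4 + 51.8 + 54.9)/11 = 51.4273
Numerator Σ_{t=1}^{10}(x_t−x̄)(x_{t+1}−x̄) = -2.2117
Denominator Σ(x_t−x̄)² = 86.4618
r_1 = -2.2117 / 86.4618 = -0.026

-0.026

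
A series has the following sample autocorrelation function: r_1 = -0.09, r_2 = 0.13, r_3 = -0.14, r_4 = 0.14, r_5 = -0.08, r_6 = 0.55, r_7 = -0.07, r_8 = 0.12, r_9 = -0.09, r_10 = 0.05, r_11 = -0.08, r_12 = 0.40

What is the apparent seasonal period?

The largest autocorrelation is r_6 = 0.55, with a weaker echo at lag 12 (0.40); the remaining lags stay at or below 0.14.
The dominant spike at lag 6 indicates a seasonal period of 6.

6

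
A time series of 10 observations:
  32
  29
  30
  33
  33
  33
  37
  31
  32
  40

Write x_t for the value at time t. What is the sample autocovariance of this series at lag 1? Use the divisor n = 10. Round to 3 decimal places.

0.300

Mean x̄ = (32 + 29 + 30 + 33 + 33 + 33 + 37 + 31 + 32 + 40)/10 = 33.0000
Σ_{t=1}^{9}(x_t−x̄)(x_{t+1}−x̄) = 3.0000
γ_1 = 3.0000 / 10 = 0.300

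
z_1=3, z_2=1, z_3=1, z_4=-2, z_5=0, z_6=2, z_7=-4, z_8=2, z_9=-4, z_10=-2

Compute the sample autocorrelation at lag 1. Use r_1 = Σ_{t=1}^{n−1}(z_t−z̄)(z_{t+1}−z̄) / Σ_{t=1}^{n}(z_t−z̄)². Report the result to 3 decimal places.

Mean z̄ = (3 + 1 + 1 − 2 + 0 + 2 − 4 + 2 − 4 − 2)/10 = -0.3000
Numerator Σ_{t=1}^{9}(z_t−z̄)(z_{t+1}−z̄) = -15.2900
Denominator Σ(z_t−z̄)² = 58.1000
r_1 = -15.2900 / 58.1000 = -0.263

-0.263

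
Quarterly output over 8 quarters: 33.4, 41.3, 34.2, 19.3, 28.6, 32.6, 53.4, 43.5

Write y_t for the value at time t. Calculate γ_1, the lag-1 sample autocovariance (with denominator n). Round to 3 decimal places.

Mean ȳ = (33.4 + 41.3 + 34.2 + 19.3 + 28.6 + 32.6 + 53.4 + 43.5)/8 = 35.7875
Deviations: -2.3875, 5.5125, -1.5875, -16.4875, -7.1875, -3.1875, 17.6125, 7.7125
Σ_{t=1}^{7}(y_t−ȳ)(y_{t+1}−ȳ) = 225.3723
γ_1 = 225.3723 / 8 = 28.172

28.172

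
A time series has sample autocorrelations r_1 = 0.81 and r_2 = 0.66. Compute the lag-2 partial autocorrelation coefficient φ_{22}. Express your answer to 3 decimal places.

φ_{22} = (r_2 − r_1²) / (1 − r_1²)
r_1² = (0.81)² = 0.6561
Numerator = 0.66 − 0.6561 = 0.0039; denominator = 1 − 0.6561 = 0.3439
φ_{22} = 0.0039 / 0.3439 = 0.011

0.011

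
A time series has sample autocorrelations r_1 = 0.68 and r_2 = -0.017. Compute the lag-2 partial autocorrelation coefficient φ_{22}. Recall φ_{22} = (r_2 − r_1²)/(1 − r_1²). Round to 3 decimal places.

-0.892

φ_{22} = (r_2 − r_1²) / (1 − r_1²)
r_1² = (0.68)² = 0.4624
Numerator = -0.017 − 0.4624 = -0.4794; denominator = 1 − 0.4624 = 0.5376
φ_{22} = -0.4794 / 0.5376 = -0.892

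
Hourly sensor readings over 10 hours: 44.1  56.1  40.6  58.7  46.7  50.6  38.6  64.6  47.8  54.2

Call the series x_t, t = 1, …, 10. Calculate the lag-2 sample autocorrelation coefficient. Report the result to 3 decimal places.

0.453

Mean x̄ = (44.1 + 56.1 + 40.6 + 58.7 + 46.7 + 50.6 + 38.6 + 64.6 + 47.8 + 54.2)/10 = 50.2000
Numerator Σ_{t=1}^{8}(x_t−x̄)(x_{t+2}−x̄) = 277.5100
Denominator Σ(x_t−x̄)² = 612.5200
r_2 = 277.5100 / 612.5200 = 0.453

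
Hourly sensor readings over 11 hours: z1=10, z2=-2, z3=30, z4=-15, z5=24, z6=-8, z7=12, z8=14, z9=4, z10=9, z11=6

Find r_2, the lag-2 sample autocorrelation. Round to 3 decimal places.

0.565

Mean z̄ = (10 − 2 + 30 − 15 + 24 − 8 + 12 + 14 + 4 + 9 + 6)/11 = 7.6364
Numerator Σ_{t=1}^{9}(z_t−z̄)(z_{t+2}−z̄) = 961.5537
Denominator Σ(z_t−z̄)² = 1700.5455
r_2 = 961.5537 / 1700.5455 = 0.565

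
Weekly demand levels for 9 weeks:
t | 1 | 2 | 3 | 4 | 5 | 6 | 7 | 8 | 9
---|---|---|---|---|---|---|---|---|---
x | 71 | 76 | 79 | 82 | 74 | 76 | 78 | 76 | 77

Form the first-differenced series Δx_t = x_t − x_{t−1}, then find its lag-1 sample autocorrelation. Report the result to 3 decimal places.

First differences Δx: 5, 3, 3, -8, 2, 2, -2, 1
Mean of differences = 0.7500
Numerator Σ(Δx_t−Δx̄)(Δx_{t+1}−Δx̄) = -18.5625
Denominator Σ(Δx_t−Δx̄)² = 115.5000
r_1(Δx) = -18.5625 / 115.5000 = -0.161

-0.161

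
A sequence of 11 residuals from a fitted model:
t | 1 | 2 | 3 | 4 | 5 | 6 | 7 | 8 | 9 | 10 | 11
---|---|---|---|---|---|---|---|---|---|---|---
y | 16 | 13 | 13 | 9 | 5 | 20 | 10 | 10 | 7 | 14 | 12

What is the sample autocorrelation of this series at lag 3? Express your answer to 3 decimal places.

-0.209

Mean ȳ = (16 + 13 + 13 + 9 + 5 + 20 + 10 + 10 + 7 + 14 + 12)/11 = 11.7273
Numerator Σ_{t=1}^{8}(y_t−ȳ)(y_{t+3}−ȳ) = -36.8595
Denominator Σ(y_t−ȳ)² = 176.1818
r_3 = -36.8595 / 176.1818 = -0.209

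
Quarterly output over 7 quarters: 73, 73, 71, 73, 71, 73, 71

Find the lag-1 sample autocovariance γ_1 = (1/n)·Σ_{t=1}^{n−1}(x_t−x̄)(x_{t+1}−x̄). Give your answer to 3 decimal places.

-0.595

Mean x̄ = (73 + 73 + 71 + 73 + 71 + 73 + 71)/7 = 72.1429
Deviations: 0.8571, 0.8571, -1.1429, 0.8571, -1.1429, 0.8571, -1.1429
Σ_{t=1}^{6}(x_t−x̄)(x_{t+1}−x̄) = -4.1633
γ_1 = -4.1633 / 7 = -0.595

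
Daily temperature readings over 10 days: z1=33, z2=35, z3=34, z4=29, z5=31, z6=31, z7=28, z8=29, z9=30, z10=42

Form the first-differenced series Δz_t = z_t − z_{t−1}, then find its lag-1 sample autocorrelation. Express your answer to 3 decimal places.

0.039

First differences Δz: 2, -1, -5, 2, 0, -3, 1, 1, 12
Mean of differences = 1.0000
Numerator Σ(Δz_t−Δz̄)(Δz_{t+1}−Δz̄) = 7.0000
Denominator Σ(Δz_t−Δz̄)² = 180.0000
r_1(Δz) = 7.0000 / 180.0000 = 0.039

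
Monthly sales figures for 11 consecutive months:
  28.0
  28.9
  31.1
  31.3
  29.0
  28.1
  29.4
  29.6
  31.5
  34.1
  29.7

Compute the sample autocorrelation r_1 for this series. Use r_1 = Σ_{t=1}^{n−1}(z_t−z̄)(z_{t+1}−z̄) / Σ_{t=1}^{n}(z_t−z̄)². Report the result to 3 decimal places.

Mean z̄ = (28.0 + 28.9 + 31.1 + 31.3 + 29.0 + 28.1 + 29.4 + 29.6 + 31.5 + 34.1 + 29.7)/11 = 30.0636
Numerator Σ_{t=1}^{10}(z_t−z̄)(z_{t+1}−z̄) = 8.5250
Denominator Σ(z_t−z̄)² = 32.3455
r_1 = 8.5250 / 32.3455 = 0.264

0.264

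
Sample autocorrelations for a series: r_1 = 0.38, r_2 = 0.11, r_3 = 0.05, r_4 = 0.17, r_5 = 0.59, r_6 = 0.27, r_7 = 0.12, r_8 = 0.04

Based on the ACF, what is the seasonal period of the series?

The largest autocorrelation is r_5 = 0.59; the remaining lags stay at or below 0.38. The elevated value at lag 1 (0.38), dropping to 0.11 at lag 2, reflects decaying short-term dependence rather than seasonality.
The dominant spike at lag 5 indicates a seasonal period of 5.

5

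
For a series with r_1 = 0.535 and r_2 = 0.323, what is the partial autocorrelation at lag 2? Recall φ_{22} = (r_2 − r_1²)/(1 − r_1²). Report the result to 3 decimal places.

0.052

φ_{22} = (r_2 − r_1²) / (1 − r_1²)
r_1² = (0.535)² = 0.286225
Numerator = 0.323 − 0.2862 = 0.0368; denominator = 1 − 0.2862 = 0.7138
φ_{22} = 0.0368 / 0.7138 = 0.052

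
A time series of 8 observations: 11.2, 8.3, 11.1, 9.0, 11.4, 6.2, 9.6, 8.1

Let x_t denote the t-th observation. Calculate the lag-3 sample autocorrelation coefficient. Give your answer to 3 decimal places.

Mean x̄ = (11.2 + 8.3 + 11.1 + 9.0 + 11.4 + 6.2 + 9.6 + 8.1)/8 = 9.3625
Σ(x_t−x̄)(x_{t+3}−x̄) = (-0.6661) + (-2.1648) + (-5.4948) + (-0.0861) + (-2.5723) = -10.9842
Denominator Σ(x_t−x̄)² = 23.4588
r_3 = -10.9842 / 23.4588 = -0.468

-0.468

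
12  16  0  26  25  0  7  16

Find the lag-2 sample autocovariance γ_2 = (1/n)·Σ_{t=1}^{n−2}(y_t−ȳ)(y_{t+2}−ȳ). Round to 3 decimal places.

-48.047

Mean ȳ = (12 + 16 + 0 + 26 + 25 + 0 + 7 + 16)/8 = 12.7500
Σ_{t=1}^{6}(y_t−ȳ)(y_{t+2}−ȳ) = -384.3750
γ_2 = -384.3750 / 8 = -48.047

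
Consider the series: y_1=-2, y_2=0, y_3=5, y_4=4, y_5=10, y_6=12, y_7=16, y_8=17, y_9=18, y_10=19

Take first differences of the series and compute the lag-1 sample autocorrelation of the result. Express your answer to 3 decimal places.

-0.561

First differences Δy: 2, 5, -1, 6, 2, 4, 1, 1, 1
Mean of differences = 2.3333
Numerator Σ(Δy_t−Δȳ)(Δy_{t+1}−Δȳ) = -22.4444
Denominator Σ(Δy_t−Δȳ)² = 40.0000
r_1(Δy) = -22.4444 / 40.0000 = -0.561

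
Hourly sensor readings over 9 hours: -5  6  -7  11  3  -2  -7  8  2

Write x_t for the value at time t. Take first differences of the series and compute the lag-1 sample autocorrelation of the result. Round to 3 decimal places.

-0.634

First differences Δx: 11, -13, 18, -8, -5, -5, 15, -6
Mean of differences = 0.8750
Numerator Σ(Δx_t−Δx̄)(Δx_{t+1}−Δx̄) = -623.5156
Denominator Σ(Δx_t−Δx̄)² = 982.8750
r_1(Δx) = -623.5156 / 982.8750 = -0.634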